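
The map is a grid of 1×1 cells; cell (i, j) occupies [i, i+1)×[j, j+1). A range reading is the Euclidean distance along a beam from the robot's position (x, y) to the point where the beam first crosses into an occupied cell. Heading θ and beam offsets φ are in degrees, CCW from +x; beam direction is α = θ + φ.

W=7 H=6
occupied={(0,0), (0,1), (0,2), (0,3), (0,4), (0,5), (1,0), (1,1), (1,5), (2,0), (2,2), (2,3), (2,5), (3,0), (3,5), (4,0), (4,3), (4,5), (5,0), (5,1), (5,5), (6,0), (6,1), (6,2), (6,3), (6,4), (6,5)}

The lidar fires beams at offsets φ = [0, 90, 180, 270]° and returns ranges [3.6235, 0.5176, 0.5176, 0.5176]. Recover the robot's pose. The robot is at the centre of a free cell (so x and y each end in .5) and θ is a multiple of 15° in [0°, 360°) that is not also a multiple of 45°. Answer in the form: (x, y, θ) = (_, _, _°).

Enumerate (i+0.5, j+0.5, θ) over the 15 free cells and 16 admissible headings. For each, cast all 4 beams and compare to the given ranges.
  (3.5, 2.5, 165°): beam 1 = 0.5176 ≠ 3.6235 ✗
  (3.5, 1.5, 300°): beam 1 = 0.5774 ≠ 3.6235 ✗
  (2.5, 4.5, 150°): beam 1 = 1.0000 ≠ 3.6235 ✗
  (2.5, 1.5, 255°): beam 1 = 0.5176 ≠ 3.6235 ✗
  …
  (2.5, 1.5, 15°): r_1=3.6235, r_2=0.5176, r_3=0.5176, r_4=0.5176 — all match ✓
No second candidate reproduces the full scan.

(x, y, θ) = (2.5, 1.5, 15°)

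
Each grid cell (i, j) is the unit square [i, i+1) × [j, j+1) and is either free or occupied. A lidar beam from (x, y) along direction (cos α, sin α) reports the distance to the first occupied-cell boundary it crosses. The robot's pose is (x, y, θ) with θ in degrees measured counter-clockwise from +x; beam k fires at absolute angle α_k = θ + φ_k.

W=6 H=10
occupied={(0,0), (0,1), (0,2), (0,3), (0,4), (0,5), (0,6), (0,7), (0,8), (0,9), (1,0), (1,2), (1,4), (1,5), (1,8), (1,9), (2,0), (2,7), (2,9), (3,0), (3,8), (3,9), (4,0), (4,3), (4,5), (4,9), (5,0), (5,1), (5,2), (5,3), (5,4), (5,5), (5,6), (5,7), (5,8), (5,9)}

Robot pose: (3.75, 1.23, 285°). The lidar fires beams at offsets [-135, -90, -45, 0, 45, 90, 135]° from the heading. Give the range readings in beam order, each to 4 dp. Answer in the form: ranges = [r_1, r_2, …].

ranges = [2.0207, 0.8887, 0.2656, 0.2381, 0.4600, 1.2941, 2.0438]

beam 1: φ=-135°, α=150°
  cosα=-0.8660 sinα=0.5000 | (3,1) | tMaxX 0.8660 tMaxY 1.5400 | tΔX 1.1547 tΔY 2.0000
    t=0.8660 [x] (2,1)
    t=1.5400 [y] (2,2)
    t=2.0207 [x] (1,2) — stop
  → r_1 = 2.0207
beam 2: φ=-90°, α=195°
  cosα=-0.9659 sinα=-0.2588 | (3,1) | tMaxX 0.7765 tMaxY 0.8887 | tΔX 1.0353 tΔY 3.8637
    t=0.7765 [x] (2,1)
    t=0.8887 [y] (2,0) — stop
  → r_2 = 0.8887
beam 3: φ=-45°, α=240°
  cosα=-0.5000 sinα=-0.8660 | (3,1) | tMaxX 1.5000 tMaxY 0.2656 | tΔX 2.0000 tΔY 1.1547
    t=0.2656 [y] (3,0) — stop
  → r_3 = 0.2656
beam 4: φ=0°, α=285°
  cosα=0.2588 sinα=-0.9659 | (3,1) | tMaxX 0.9659 tMaxY 0.2381 | tΔX 3.8637 tΔY 1.0353
    t=0.2381 [y] (3,0) — stop
  → r_4 = 0.2381
beam 5: φ=45°, α=330°
  cosα=0.8660 sinα=-0.5000 | (3,1) | tMaxX 0.2887 tMaxY 0.4600 | tΔX 1.1547 tΔY 2.0000
    t=0.2887 [x] (4,1)
    t=0.4600 [y] (4,0) — stop
  → r_5 = 0.4600
beam 6: φ=90°, α=15°
  cosα=0.9659 sinα=0.2588 | (3,1) | tMaxX 0.2588 tMaxY 2.9751 | tΔX 1.0353 tΔY 3.8637
    t=0.2588 [x] (4,1)
    t=1.2941 [x] (5,1) — stop
  → r_6 = 1.2941
beam 7: φ=135°, α=60°
  cosα=0.5000 sinα=0.8660 | (3,1) | tMaxX 0.5000 tMaxY 0.8891 | tΔX 2.0000 tΔY 1.1547
    t=0.5000 [x] (4,1)
    t=0.8891 [y] (4,2)
    t=2.0438 [y] (4,3) — stop
  → r_7 = 2.0438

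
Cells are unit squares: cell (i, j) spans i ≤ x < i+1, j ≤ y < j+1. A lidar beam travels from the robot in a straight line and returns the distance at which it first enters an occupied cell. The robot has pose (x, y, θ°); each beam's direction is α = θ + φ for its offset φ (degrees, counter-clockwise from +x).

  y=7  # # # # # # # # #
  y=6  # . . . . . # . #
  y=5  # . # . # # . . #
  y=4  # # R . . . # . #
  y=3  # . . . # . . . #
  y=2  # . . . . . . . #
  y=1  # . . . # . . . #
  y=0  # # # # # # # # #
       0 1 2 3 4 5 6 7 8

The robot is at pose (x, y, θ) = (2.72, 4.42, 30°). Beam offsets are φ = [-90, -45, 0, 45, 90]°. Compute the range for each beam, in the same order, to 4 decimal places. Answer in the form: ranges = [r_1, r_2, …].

beam 1: φ=-90°, α=300°
  cosα=0.5000 sinα=-0.8660 | (2,4) | tMaxX 0.5600 tMaxY 0.4850 | tΔX 2.0000 tΔY 1.1547
    t=0.4850 [y] (2,3)
    t=0.5600 [x] (3,3)
    t=1.6397 [y] (3,2)
    t=2.5600 [x] (4,2)
    t=2.7944 [y] (4,1) — stop
  → r_1 = 2.7944
beam 2: φ=-45°, α=345°
  cosα=0.9659 sinα=-0.2588 | (2,4) | tMaxX 0.2899 tMaxY 1.6228 | tΔX 1.0353 tΔY 3.8637
    t=0.2899 [x] (3,4)
    t=1.3252 [x] (4,4)
    t=1.6228 [y] (4,3) — stop
  → r_2 = 1.6228
beam 3: φ=0°, α=30°
  cosα=0.8660 sinα=0.5000 | (2,4) | tMaxX 0.3233 tMaxY 1.1600 | tΔX 1.1547 tΔY 2.0000
    t=0.3233 [x] (3,4)
    t=1.1600 [y] (3,5)
    t=1.4780 [x] (4,5) — stop
  → r_3 = 1.4780
beam 4: φ=45°, α=75°
  cosα=0.2588 sinα=0.9659 | (2,4) | tMaxX 1.0818 tMaxY 0.6005 | tΔX 3.8637 tΔY 1.0353
    t=0.6005 [y] (2,5) — stop
  → r_4 = 0.6005
beam 5: φ=90°, α=120°
  cosα=-0.5000 sinα=0.8660 | (2,4) | tMaxX 1.4400 tMaxY 0.6697 | tΔX 2.0000 tΔY 1.1547
    t=0.6697 [y] (2,5) — stop
  → r_5 = 0.6697

ranges = [2.7944, 1.6228, 1.4780, 0.6005, 0.6697]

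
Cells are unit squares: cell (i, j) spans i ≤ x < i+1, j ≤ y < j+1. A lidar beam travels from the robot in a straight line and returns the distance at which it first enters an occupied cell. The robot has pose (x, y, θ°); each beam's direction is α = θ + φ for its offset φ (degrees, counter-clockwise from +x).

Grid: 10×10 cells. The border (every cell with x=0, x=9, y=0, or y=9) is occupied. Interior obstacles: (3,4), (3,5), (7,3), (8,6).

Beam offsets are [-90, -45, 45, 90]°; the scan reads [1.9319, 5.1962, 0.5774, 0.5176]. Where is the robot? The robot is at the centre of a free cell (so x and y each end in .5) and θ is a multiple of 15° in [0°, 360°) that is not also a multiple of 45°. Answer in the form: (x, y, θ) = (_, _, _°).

(x, y, θ) = (8.5, 1.5, 195°)

The pose lattice has 60·16 = 960 candidates. Test each by forward raycasting.
  (8.5, 1.5, 30°): beam 1 = 0.5774 ≠ 1.9319 ✗
  (7.5, 5.5, 150°): beam 1 = 1.0000 ≠ 1.9319 ✗
  (7.5, 8.5, 165°): beam 1 = 0.5176 ≠ 1.9319 ✗
  (5.5, 2.5, 240°): beam 1 = 5.1962 ≠ 1.9319 ✗
  …
  (8.5, 1.5, 195°): r_1=1.9319, r_2=5.1962, r_3=0.5774, r_4=0.5176 — all match ✓
Unique over the lattice → pose = (8.5, 1.5, 195°).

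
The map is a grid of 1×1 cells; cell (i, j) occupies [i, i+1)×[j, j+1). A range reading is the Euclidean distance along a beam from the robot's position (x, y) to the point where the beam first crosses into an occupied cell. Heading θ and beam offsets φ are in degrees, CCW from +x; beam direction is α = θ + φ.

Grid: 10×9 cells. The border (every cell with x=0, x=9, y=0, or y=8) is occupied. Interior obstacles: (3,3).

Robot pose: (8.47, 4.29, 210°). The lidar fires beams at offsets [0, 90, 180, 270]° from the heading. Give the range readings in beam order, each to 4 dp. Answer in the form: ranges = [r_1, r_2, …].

beam 1: φ=0°, α=210°
  direction (-0.8660, -0.5000); cell (8,4); t to first gridline: x 0.5427, y 0.5800 (then +1.1547 / +2.0000)
    (7,4) via x @ 0.5427
    (7,3) via y @ 0.5800
    (6,3) via x @ 1.6974
    (6,2) via y @ 2.5800
    (5,2) via x @ 2.8521
    (4,2) via x @ 4.0068
    (4,1) via y @ 4.5800
    (3,1) via x @ 5.1615
    (2,1) via x @ 6.3162
    (2,0) via y @ 6.5800  # hit
  → r_1 = 6.5800
beam 2: φ=90°, α=300°
  direction (0.5000, -0.8660); cell (8,4); t to first gridline: x 1.0600, y 0.3349 (then +2.0000 / +1.1547)
    (8,3) via y @ 0.3349
    (9,3) via x @ 1.0600  # hit
  → r_2 = 1.0600
beam 3: φ=180°, α=30°
  direction (0.8660, 0.5000); cell (8,4); t to first gridline: x 0.6120, y 1.4200 (then +1.1547 / +2.0000)
    (9,4) via x @ 0.6120  # hit
  → r_3 = 0.6120
beam 4: φ=270°, α=120°
  direction (-0.5000, 0.8660); cell (8,4); t to first gridline: x 0.9400, y 0.8198 (then +2.0000 / +1.1547)
    (8,5) via y @ 0.8198
    (7,5) via x @ 0.9400
    (7,6) via y @ 1.9745
    (6,6) via x @ 2.9400
    (6,7) via y @ 3.1292
    (6,8) via y @ 4.2839  # hit
  → r_4 = 4.2839

ranges = [6.5800, 1.0600, 0.6120, 4.2839]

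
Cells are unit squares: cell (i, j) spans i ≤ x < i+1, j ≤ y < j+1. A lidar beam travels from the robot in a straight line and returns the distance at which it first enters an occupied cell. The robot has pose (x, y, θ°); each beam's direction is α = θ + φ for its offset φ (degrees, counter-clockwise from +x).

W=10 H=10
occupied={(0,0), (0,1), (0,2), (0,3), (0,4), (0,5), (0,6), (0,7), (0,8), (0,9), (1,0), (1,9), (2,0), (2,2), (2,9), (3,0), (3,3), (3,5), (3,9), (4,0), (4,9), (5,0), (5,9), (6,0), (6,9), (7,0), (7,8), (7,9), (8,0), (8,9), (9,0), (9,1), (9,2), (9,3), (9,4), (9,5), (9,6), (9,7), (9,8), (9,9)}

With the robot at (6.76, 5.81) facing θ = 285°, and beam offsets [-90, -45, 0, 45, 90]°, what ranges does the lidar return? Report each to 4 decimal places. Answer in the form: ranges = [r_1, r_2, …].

beam 1: φ=-90°, α=195°
  dir = (cos 195°, sin 195°) = (-0.9659, -0.2588); from cell (6,5)
  next x-line at t=0.7868, next y-line at t=3.1296; Δt_x=1.0353, Δt_y=3.8637
    x: enter (5,5) at t=0.7868
    x: enter (4,5) at t=1.8221
    x: enter (3,5) at t=2.8574 ← occupied
  → r_1 = 2.8574
beam 2: φ=-45°, α=240°
  dir = (cos 240°, sin 240°) = (-0.5000, -0.8660); from cell (6,5)
  next x-line at t=1.5200, next y-line at t=0.9353; Δt_x=2.0000, Δt_y=1.1547
    y: enter (6,4) at t=0.9353
    x: enter (5,4) at t=1.5200
    y: enter (5,3) at t=2.0900
    y: enter (5,2) at t=3.2447
    x: enter (4,2) at t=3.5200
    y: enter (4,1) at t=4.3994
    x: enter (3,1) at t=5.5200
    y: enter (3,0) at t=5.5541 ← occupied
  → r_2 = 5.5541
beam 3: φ=0°, α=285°
  dir = (cos 285°, sin 285°) = (0.2588, -0.9659); from cell (6,5)
  next x-line at t=0.9273, next y-line at t=0.8386; Δt_x=3.8637, Δt_y=1.0353
    y: enter (6,4) at t=0.8386
    x: enter (7,4) at t=0.9273
    y: enter (7,3) at t=1.8738
    y: enter (7,2) at t=2.9091
    y: enter (7,1) at t=3.9444
    x: enter (8,1) at t=4.7910
    y: enter (8,0) at t=4.9797 ← occupied
  → r_3 = 4.9797
beam 4: φ=45°, α=330°
  dir = (cos 330°, sin 330°) = (0.8660, -0.5000); from cell (6,5)
  next x-line at t=0.2771, next y-line at t=1.6200; Δt_x=1.1547, Δt_y=2.0000
    x: enter (7,5) at t=0.2771
    x: enter (8,5) at t=1.4318
    y: enter (8,4) at t=1.6200
    x: enter (9,4) at t=2.5865 ← occupied
  → r_4 = 2.5865
beam 5: φ=90°, α=15°
  dir = (cos 15°, sin 15°) = (0.9659, 0.2588); from cell (6,5)
  next x-line at t=0.2485, next y-line at t=0.7341; Δt_x=1.0353, Δt_y=3.8637
    x: enter (7,5) at t=0.2485
    y: enter (7,6) at t=0.7341
    x: enter (8,6) at t=1.2837
    x: enter (9,6) at t=2.3190 ← occupied
  → r_5 = 2.3190

ranges = [2.8574, 5.5541, 4.9797, 2.5865, 2.3190]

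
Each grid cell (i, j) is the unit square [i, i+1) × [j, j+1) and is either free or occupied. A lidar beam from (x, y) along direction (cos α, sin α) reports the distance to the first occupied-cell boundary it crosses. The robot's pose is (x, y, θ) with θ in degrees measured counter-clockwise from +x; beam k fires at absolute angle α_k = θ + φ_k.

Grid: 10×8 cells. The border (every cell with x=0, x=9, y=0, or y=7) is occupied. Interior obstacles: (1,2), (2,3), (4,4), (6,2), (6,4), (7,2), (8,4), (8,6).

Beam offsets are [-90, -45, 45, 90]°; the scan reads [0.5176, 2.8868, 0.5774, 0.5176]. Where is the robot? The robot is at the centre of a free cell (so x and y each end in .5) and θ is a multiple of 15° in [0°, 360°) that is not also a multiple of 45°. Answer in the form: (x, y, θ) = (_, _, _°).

(x, y, θ) = (5.5, 4.5, 105°)

Candidates: 40 free-cell centres × 16 headings = 640 poses. Raycast each; keep the one whose scan matches to 4 dp.
  (8.5, 1.5, 195°): beam 1 = 5.6940 ≠ 0.5176 ✗
  (1.5, 1.5, 60°): beam 1 = 1.0000 ≠ 0.5176 ✗
  (7.5, 3.5, 30°): beam 1 = 0.5774 ≠ 0.5176 ✗
  …
  (5.5, 4.5, 105°): r_1=0.5176, r_2=2.8868, r_3=0.5774, r_4=0.5176 — all match ✓
No second candidate reproduces the full scan.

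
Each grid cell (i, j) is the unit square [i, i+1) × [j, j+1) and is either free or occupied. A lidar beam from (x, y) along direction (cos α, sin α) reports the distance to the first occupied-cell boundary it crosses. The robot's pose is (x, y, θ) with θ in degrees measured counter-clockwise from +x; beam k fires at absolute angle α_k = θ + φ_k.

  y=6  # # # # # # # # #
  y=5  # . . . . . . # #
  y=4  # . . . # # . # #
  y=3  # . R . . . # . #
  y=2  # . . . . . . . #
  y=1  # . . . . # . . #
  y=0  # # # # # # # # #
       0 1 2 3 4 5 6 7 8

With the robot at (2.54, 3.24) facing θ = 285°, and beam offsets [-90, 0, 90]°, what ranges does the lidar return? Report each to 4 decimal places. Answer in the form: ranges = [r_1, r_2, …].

ranges = [1.5943, 2.3190, 2.9364]

beam 1: φ=-90°, α=195°
  cosα=-0.9659 sinα=-0.2588 | (2,3) | tMaxX 0.5590 tMaxY 0.9273 | tΔX 1.0353 tΔY 3.8637
    t=0.5590 [x] (1,3)
    t=0.9273 [y] (1,2)
    t=1.5943 [x] (0,2) — stop
  → r_1 = 1.5943
beam 2: φ=0°, α=285°
  cosα=0.2588 sinα=-0.9659 | (2,3) | tMaxX 1.7773 tMaxY 0.2485 | tΔX 3.8637 tΔY 1.0353
    t=0.2485 [y] (2,2)
    t=1.2837 [y] (2,1)
    t=1.7773 [x] (3,1)
    t=2.3190 [y] (3,0) — stop
  → r_2 = 2.3190
beam 3: φ=90°, α=15°
  cosα=0.9659 sinα=0.2588 | (2,3) | tMaxX 0.4762 tMaxY 2.9364 | tΔX 1.0353 tΔY 3.8637
    t=0.4762 [x] (3,3)
    t=1.5115 [x] (4,3)
    t=2.5468 [x] (5,3)
    t=2.9364 [y] (5,4) — stop
  → r_3 = 2.9364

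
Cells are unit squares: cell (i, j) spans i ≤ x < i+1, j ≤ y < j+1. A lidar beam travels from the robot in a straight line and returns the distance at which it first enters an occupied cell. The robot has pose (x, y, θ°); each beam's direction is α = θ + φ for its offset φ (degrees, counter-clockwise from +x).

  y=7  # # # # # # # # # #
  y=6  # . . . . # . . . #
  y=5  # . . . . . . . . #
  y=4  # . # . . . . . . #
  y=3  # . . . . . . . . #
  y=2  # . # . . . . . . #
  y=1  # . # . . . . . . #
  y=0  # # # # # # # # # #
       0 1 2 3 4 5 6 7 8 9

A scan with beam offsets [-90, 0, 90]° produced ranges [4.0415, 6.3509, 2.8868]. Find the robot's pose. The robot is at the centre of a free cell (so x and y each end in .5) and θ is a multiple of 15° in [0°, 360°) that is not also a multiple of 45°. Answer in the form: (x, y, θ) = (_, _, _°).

(x, y, θ) = (6.5, 3.5, 150°)

Candidates: 44 free-cell centres × 16 headings = 704 poses. Raycast each; keep the one whose scan matches to 4 dp.
  (5.5, 2.5, 150°): beam 1 = 5.1962 ≠ 4.0415 ✗
  (1.5, 6.5, 330°): beam 1 = 1.0000 ≠ 4.0415 ✗
  (3.5, 5.5, 150°): beam 1 = 1.7321 ≠ 4.0415 ✗
  (7.5, 6.5, 60°): beam 1 = 1.7321 ≠ 4.0415 ✗
  …
  (6.5, 3.5, 150°): r_1=4.0415, r_2=6.3509, r_3=2.8868 — all match ✓
No second candidate reproduces the full scan.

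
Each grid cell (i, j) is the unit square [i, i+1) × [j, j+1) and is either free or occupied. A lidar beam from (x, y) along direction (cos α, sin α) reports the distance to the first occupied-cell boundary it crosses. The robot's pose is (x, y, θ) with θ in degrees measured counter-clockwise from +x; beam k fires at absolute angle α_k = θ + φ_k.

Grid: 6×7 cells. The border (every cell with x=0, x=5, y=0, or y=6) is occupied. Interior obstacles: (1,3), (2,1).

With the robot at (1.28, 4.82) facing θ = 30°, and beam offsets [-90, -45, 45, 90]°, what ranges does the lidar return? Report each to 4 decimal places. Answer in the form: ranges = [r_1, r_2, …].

beam 1: φ=-90°, α=300°
  dir = (cos 300°, sin 300°) = (0.5000, -0.8660); from cell (1,4)
  next x-line at t=1.4400, next y-line at t=0.9469; Δt_x=2.0000, Δt_y=1.1547
    y: enter (1,3) at t=0.9469 ← occupied
  → r_1 = 0.9469
beam 2: φ=-45°, α=345°
  dir = (cos 345°, sin 345°) = (0.9659, -0.2588); from cell (1,4)
  next x-line at t=0.7454, next y-line at t=3.1682; Δt_x=1.0353, Δt_y=3.8637
    x: enter (2,4) at t=0.7454
    x: enter (3,4) at t=1.7807
    x: enter (4,4) at t=2.8160
    y: enter (4,3) at t=3.1682
    x: enter (5,3) at t=3.8512 ← occupied
  → r_2 = 3.8512
beam 3: φ=45°, α=75°
  dir = (cos 75°, sin 75°) = (0.2588, 0.9659); from cell (1,4)
  next x-line at t=2.7819, next y-line at t=0.1863; Δt_x=3.8637, Δt_y=1.0353
    y: enter (1,5) at t=0.1863
    y: enter (1,6) at t=1.2216 ← occupied
  → r_3 = 1.2216
beam 4: φ=90°, α=120°
  dir = (cos 120°, sin 120°) = (-0.5000, 0.8660); from cell (1,4)
  next x-line at t=0.5600, next y-line at t=0.2078; Δt_x=2.0000, Δt_y=1.1547
    y: enter (1,5) at t=0.2078
    x: enter (0,5) at t=0.5600 ← occupied
  → r_4 = 0.5600

ranges = [0.9469, 3.8512, 1.2216, 0.5600]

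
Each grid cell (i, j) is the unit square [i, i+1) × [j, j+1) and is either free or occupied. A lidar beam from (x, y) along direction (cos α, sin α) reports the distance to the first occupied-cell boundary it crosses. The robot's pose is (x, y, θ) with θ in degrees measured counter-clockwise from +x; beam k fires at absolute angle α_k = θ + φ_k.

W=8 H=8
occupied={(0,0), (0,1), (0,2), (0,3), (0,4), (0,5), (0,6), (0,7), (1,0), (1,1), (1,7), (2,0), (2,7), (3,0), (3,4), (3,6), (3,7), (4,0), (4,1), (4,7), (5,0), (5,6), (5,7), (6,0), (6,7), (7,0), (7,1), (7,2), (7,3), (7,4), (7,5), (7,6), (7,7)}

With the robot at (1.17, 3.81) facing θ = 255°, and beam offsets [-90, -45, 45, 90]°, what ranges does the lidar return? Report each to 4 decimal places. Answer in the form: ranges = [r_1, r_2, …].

beam 1: φ=-90°, α=165°
  direction (-0.9659, 0.2588); cell (1,3); t to first gridline: x 0.1760, y 0.7341 (then +1.0353 / +3.8637)
    (0,3) via x @ 0.1760  # hit
  → r_1 = 0.1760
beam 2: φ=-45°, α=210°
  direction (-0.8660, -0.5000); cell (1,3); t to first gridline: x 0.1963, y 1.6200 (then +1.1547 / +2.0000)
    (0,3) via x @ 0.1963  # hit
  → r_2 = 0.1963
beam 3: φ=45°, α=300°
  direction (0.5000, -0.8660); cell (1,3); t to first gridline: x 1.6600, y 0.9353 (then +2.0000 / +1.1547)
    (1,2) via y @ 0.9353
    (2,2) via x @ 1.6600
    (2,1) via y @ 2.0900
    (2,0) via y @ 3.2447  # hit
  → r_3 = 3.2447
beam 4: φ=90°, α=345°
  direction (0.9659, -0.2588); cell (1,3); t to first gridline: x 0.8593, y 3.1296 (then +1.0353 / +3.8637)
    (2,3) via x @ 0.8593
    (3,3) via x @ 1.8946
    (4,3) via x @ 2.9298
    (4,2) via y @ 3.1296
    (5,2) via x @ 3.9651
    (6,2) via x @ 5.0004
    (7,2) via x @ 6.0357  # hit
  → r_4 = 6.0357

ranges = [0.1760, 0.1963, 3.2447, 6.0357]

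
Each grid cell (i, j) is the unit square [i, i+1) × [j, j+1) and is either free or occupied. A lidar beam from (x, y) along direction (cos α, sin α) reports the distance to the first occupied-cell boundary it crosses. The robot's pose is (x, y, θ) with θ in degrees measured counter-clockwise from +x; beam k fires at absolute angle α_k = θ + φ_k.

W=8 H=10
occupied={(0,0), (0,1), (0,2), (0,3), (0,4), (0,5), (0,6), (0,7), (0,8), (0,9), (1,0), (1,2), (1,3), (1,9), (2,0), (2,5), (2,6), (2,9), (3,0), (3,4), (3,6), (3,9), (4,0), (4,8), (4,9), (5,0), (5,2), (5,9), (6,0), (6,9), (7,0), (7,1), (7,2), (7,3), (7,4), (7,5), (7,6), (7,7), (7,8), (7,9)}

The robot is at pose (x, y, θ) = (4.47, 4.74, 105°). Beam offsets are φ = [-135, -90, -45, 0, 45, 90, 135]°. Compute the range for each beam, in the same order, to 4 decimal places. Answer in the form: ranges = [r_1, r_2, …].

ranges = [2.9214, 2.6192, 4.9190, 1.8159, 1.6974, 0.4866, 4.3186]

beam 1: φ=-135°, α=330°
  dir = (cos 330°, sin 330°) = (0.8660, -0.5000); from cell (4,4)
  next x-line at t=0.6120, next y-line at t=1.4800; Δt_x=1.1547, Δt_y=2.0000
    x: enter (5,4) at t=0.6120
    y: enter (5,3) at t=1.4800
    x: enter (6,3) at t=1.7667
    x: enter (7,3) at t=2.9214 ← occupied
  → r_1 = 2.9214
beam 2: φ=-90°, α=15°
  dir = (cos 15°, sin 15°) = (0.9659, 0.2588); from cell (4,4)
  next x-line at t=0.5487, next y-line at t=1.0046; Δt_x=1.0353, Δt_y=3.8637
    x: enter (5,4) at t=0.5487
    y: enter (5,5) at t=1.0046
    x: enter (6,5) at t=1.5840
    x: enter (7,5) at t=2.6192 ← occupied
  → r_2 = 2.6192
beam 3: φ=-45°, α=60°
  dir = (cos 60°, sin 60°) = (0.5000, 0.8660); from cell (4,4)
  next x-line at t=1.0600, next y-line at t=0.3002; Δt_x=2.0000, Δt_y=1.1547
    y: enter (4,5) at t=0.3002
    x: enter (5,5) at t=1.0600
    y: enter (5,6) at t=1.4549
    y: enter (5,7) at t=2.6096
    x: enter (6,7) at t=3.0600
    y: enter (6,8) at t=3.7643
    y: enter (6,9) at t=4.9190 ← occupied
  → r_3 = 4.9190
beam 4: φ=0°, α=105°
  dir = (cos 105°, sin 105°) = (-0.2588, 0.9659); from cell (4,4)
  next x-line at t=1.8159, next y-line at t=0.2692; Δt_x=3.8637, Δt_y=1.0353
    y: enter (4,5) at t=0.2692
    y: enter (4,6) at t=1.3044
    x: enter (3,6) at t=1.8159 ← occupied
  → r_4 = 1.8159
beam 5: φ=45°, α=150°
  dir = (cos 150°, sin 150°) = (-0.8660, 0.5000); from cell (4,4)
  next x-line at t=0.5427, next y-line at t=0.5200; Δt_x=1.1547, Δt_y=2.0000
    y: enter (4,5) at t=0.5200
    x: enter (3,5) at t=0.5427
    x: enter (2,5) at t=1.6974 ← occupied
  → r_5 = 1.6974
beam 6: φ=90°, α=195°
  dir = (cos 195°, sin 195°) = (-0.9659, -0.2588); from cell (4,4)
  next x-line at t=0.4866, next y-line at t=2.8591; Δt_x=1.0353, Δt_y=3.8637
    x: enter (3,4) at t=0.4866 ← occupied
  → r_6 = 0.4866
beam 7: φ=135°, α=240°
  dir = (cos 240°, sin 240°) = (-0.5000, -0.8660); from cell (4,4)
  next x-line at t=0.9400, next y-line at t=0.8545; Δt_x=2.0000, Δt_y=1.1547
    y: enter (4,3) at t=0.8545
    x: enter (3,3) at t=0.9400
    y: enter (3,2) at t=2.0092
    x: enter (2,2) at t=2.9400
    y: enter (2,1) at t=3.1639
    y: enter (2,0) at t=4.3186 ← occupied
  → r_7 = 4.3186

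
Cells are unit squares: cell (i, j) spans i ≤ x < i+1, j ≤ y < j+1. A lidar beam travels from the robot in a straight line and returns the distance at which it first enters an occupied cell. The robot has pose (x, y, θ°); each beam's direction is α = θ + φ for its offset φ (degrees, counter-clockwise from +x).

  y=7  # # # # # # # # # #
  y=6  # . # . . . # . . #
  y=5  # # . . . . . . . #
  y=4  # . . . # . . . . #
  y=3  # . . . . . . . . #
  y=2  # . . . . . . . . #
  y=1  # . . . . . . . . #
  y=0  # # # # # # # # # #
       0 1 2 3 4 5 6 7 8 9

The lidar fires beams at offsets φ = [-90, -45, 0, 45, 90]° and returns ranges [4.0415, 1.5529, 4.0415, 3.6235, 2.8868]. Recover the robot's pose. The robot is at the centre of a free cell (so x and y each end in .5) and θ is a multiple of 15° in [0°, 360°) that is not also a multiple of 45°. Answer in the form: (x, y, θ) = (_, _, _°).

(x, y, θ) = (6.5, 4.5, 240°)

Candidates: 44 free-cell centres × 16 headings = 704 poses. Raycast each; keep the one whose scan matches to 4 dp.
  (4.5, 5.5, 150°): beam 1 = 1.7321 ≠ 4.0415 ✗
  (7.5, 3.5, 330°): beam 1 = 2.8868 ≠ 4.0415 ✗
  (3.5, 5.5, 15°): beam 1 = 4.6587 ≠ 4.0415 ✗
  (1.5, 2.5, 255°): beam 1 = 0.5176 ≠ 4.0415 ✗
  (2.5, 2.5, 300°): beam 1 = 1.7321 ≠ 4.0415 ✗
  …
  (6.5, 4.5, 240°): r_1=4.0415, r_2=1.5529, r_3=4.0415, r_4=3.6235, r_5=2.8868 — all match ✓
Unique over the lattice → pose = (6.5, 4.5, 240°).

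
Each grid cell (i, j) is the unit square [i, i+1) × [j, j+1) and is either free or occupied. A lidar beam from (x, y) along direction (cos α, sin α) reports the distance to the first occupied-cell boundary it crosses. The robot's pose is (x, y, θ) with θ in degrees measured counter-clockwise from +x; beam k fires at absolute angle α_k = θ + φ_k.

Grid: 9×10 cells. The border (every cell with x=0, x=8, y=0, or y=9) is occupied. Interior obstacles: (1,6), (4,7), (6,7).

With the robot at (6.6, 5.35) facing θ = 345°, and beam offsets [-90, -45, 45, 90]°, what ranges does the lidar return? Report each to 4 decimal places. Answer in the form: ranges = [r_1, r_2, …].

ranges = [4.5035, 2.8000, 1.6166, 3.7788]

beam 1: φ=-90°, α=255°
  d=(-0.2588,-0.9659)  start (6,5)  tX=2.3182 tY=0.3623  stride 1/|dx|=3.8637 1/|dy|=1.0353
    cross y-line → (6,4), t=0.3623
    cross y-line → (6,3), t=1.3976
    cross x-line → (5,3), t=2.3182
    cross y-line → (5,2), t=2.4329
    cross y-line → (5,1), t=3.4682
    cross y-line → (5,0), t=4.5035 (wall)
  → r_1 = 4.5035
beam 2: φ=-45°, α=300°
  d=(0.5000,-0.8660)  start (6,5)  tX=0.8000 tY=0.4041  stride 1/|dx|=2.0000 1/|dy|=1.1547
    cross y-line → (6,4), t=0.4041
    cross x-line → (7,4), t=0.8000
    cross y-line → (7,3), t=1.5588
    cross y-line → (7,2), t=2.7135
    cross x-line → (8,2), t=2.8000 (wall)
  → r_2 = 2.8000
beam 3: φ=45°, α=30°
  d=(0.8660,0.5000)  start (6,5)  tX=0.4619 tY=1.3000  stride 1/|dx|=1.1547 1/|dy|=2.0000
    cross x-line → (7,5), t=0.4619
    cross y-line → (7,6), t=1.3000
    cross x-line → (8,6), t=1.6166 (wall)
  → r_3 = 1.6166
beam 4: φ=90°, α=75°
  d=(0.2588,0.9659)  start (6,5)  tX=1.5455 tY=0.6729  stride 1/|dx|=3.8637 1/|dy|=1.0353
    cross y-line → (6,6), t=0.6729
    cross x-line → (7,6), t=1.5455
    cross y-line → (7,7), t=1.7082
    cross y-line → (7,8), t=2.7435
    cross y-line → (7,9), t=3.7788 (wall)
  → r_4 = 3.7788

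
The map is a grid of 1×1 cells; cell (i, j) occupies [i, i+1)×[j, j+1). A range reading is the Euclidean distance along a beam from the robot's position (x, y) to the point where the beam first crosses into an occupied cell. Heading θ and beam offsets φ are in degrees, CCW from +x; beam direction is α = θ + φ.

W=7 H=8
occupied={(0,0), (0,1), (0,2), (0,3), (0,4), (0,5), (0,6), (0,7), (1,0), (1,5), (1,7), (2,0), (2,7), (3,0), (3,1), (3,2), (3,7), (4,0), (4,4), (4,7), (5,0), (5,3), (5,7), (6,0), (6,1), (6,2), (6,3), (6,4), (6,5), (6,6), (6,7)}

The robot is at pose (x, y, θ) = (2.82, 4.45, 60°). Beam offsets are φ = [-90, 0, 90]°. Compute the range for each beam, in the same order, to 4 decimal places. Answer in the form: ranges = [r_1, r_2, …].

ranges = [2.5172, 2.9445, 1.1000]

beam 1: φ=-90°, α=330°
  direction (0.8660, -0.5000); cell (2,4); t to first gridline: x 0.2078, y 0.9000 (then +1.1547 / +2.0000)
    (3,4) via x @ 0.2078
    (3,3) via y @ 0.9000
    (4,3) via x @ 1.3625
    (5,3) via x @ 2.5172  # hit
  → r_1 = 2.5172
beam 2: φ=0°, α=60°
  direction (0.5000, 0.8660); cell (2,4); t to first gridline: x 0.3600, y 0.6351 (then +2.0000 / +1.1547)
    (3,4) via x @ 0.3600
    (3,5) via y @ 0.6351
    (3,6) via y @ 1.7898
    (4,6) via x @ 2.3600
    (4,7) via y @ 2.9445  # hit
  → r_2 = 2.9445
beam 3: φ=90°, α=150°
  direction (-0.8660, 0.5000); cell (2,4); t to first gridline: x 0.9469, y 1.1000 (then +1.1547 / +2.0000)
    (1,4) via x @ 0.9469
    (1,5) via y @ 1.1000  # hit
  → r_3 = 1.1000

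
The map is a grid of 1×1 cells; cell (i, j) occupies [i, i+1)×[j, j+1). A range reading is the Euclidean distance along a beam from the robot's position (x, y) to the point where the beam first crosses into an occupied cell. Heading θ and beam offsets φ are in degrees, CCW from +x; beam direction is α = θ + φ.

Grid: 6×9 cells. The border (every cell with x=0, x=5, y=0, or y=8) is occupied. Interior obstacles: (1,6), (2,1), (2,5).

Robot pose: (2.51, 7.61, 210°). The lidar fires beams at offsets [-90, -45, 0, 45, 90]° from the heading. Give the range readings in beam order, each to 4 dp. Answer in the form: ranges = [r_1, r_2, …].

beam 1: φ=-90°, α=120°
  cosα=-0.5000 sinα=0.8660 | (2,7) | tMaxX 1.0200 tMaxY 0.4503 | tΔX 2.0000 tΔY 1.1547
    t=0.4503 [y] (2,8) — stop
  → r_1 = 0.4503
beam 2: φ=-45°, α=165°
  cosα=-0.9659 sinα=0.2588 | (2,7) | tMaxX 0.5280 tMaxY 1.5068 | tΔX 1.0353 tΔY 3.8637
    t=0.5280 [x] (1,7)
    t=1.5068 [y] (1,8) — stop
  → r_2 = 1.5068
beam 3: φ=0°, α=210°
  cosα=-0.8660 sinα=-0.5000 | (2,7) | tMaxX 0.5889 tMaxY 1.2200 | tΔX 1.1547 tΔY 2.0000
    t=0.5889 [x] (1,7)
    t=1.2200 [y] (1,6) — stop
  → r_3 = 1.2200
beam 4: φ=45°, α=255°
  cosα=-0.2588 sinα=-0.9659 | (2,7) | tMaxX 1.9705 tMaxY 0.6315 | tΔX 3.8637 tΔY 1.0353
    t=0.6315 [y] (2,6)
    t=1.6668 [y] (2,5) — stop
  → r_4 = 1.6668
beam 5: φ=90°, α=300°
  cosα=0.5000 sinα=-0.8660 | (2,7) | tMaxX 0.9800 tMaxY 0.7044 | tΔX 2.0000 tΔY 1.1547
    t=0.7044 [y] (2,6)
    t=0.9800 [x] (3,6)
    t=1.8591 [y] (3,5)
    t=2.9800 [x] (4,5)
    t=3.0138 [y] (4,4)
    t=4.1685 [y] (4,3)
    t=4.9800 [x] (5,3) — stop
  → r_5 = 4.9800

ranges = [0.4503, 1.5068, 1.2200, 1.6668, 4.9800]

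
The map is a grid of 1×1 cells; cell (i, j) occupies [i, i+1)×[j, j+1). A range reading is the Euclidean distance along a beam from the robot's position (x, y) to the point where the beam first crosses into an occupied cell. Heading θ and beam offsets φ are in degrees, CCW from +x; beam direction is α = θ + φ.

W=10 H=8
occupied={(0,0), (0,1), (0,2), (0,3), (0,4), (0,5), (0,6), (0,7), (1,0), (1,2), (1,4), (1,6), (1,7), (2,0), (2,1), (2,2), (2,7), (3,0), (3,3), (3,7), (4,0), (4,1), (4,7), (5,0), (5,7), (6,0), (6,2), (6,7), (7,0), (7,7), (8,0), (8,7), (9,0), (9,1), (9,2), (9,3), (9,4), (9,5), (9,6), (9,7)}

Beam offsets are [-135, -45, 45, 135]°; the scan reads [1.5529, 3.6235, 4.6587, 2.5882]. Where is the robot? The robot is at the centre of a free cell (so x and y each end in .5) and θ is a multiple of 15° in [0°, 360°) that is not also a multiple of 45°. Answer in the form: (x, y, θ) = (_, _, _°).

Enumerate (i+0.5, j+0.5, θ) over the 40 free cells and 16 admissible headings. For each, cast all 4 beams and compare to the given ranges.
  (8.5, 1.5, 255°): beam 1 = 6.3509 ≠ 1.5529 ✗
  (6.5, 4.5, 105°): beam 1 = 2.8868 ≠ 1.5529 ✗
  (5.5, 4.5, 255°): beam 1 = 2.8868 ≠ 1.5529 ✗
  …
  (7.5, 3.5, 150°): r_1=1.5529, r_2=3.6235, r_3=4.6587, r_4=2.5882 — all match ✓
Unique over the lattice → pose = (7.5, 3.5, 150°).

(x, y, θ) = (7.5, 3.5, 150°)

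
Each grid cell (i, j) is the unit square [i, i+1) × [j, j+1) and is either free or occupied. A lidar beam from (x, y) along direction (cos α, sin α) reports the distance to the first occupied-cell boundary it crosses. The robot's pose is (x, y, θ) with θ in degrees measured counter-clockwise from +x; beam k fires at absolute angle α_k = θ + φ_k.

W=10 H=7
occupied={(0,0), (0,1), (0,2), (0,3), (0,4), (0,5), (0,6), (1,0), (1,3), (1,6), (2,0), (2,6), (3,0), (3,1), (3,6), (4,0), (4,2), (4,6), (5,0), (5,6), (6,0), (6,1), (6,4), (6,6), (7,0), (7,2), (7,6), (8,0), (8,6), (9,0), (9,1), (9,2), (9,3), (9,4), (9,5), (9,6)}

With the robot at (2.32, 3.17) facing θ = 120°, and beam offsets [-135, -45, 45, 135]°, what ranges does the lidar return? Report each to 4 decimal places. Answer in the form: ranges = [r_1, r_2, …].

ranges = [1.7393, 2.9298, 0.3313, 2.2465]

beam 1: φ=-135°, α=345°
  d=(0.9659,-0.2588)  start (2,3)  tX=0.7040 tY=0.6568  stride 1/|dx|=1.0353 1/|dy|=3.8637
    cross y-line → (2,2), t=0.6568
    cross x-line → (3,2), t=0.7040
    cross x-line → (4,2), t=1.7393 (wall)
  → r_1 = 1.7393
beam 2: φ=-45°, α=75°
  d=(0.2588,0.9659)  start (2,3)  tX=2.6273 tY=0.8593  stride 1/|dx|=3.8637 1/|dy|=1.0353
    cross y-line → (2,4), t=0.8593
    cross y-line → (2,5), t=1.8946
    cross x-line → (3,5), t=2.6273
    cross y-line → (3,6), t=2.9298 (wall)
  → r_2 = 2.9298
beam 3: φ=45°, α=165°
  d=(-0.9659,0.2588)  start (2,3)  tX=0.3313 tY=3.2069  stride 1/|dx|=1.0353 1/|dy|=3.8637
    cross x-line → (1,3), t=0.3313 (wall)
  → r_3 = 0.3313
beam 4: φ=135°, α=255°
  d=(-0.2588,-0.9659)  start (2,3)  tX=1.2364 tY=0.1760  stride 1/|dx|=3.8637 1/|dy|=1.0353
    cross y-line → (2,2), t=0.1760
    cross y-line → (2,1), t=1.2113
    cross x-line → (1,1), t=1.2364
    cross y-line → (1,0), t=2.2465 (wall)
  → r_4 = 2.2465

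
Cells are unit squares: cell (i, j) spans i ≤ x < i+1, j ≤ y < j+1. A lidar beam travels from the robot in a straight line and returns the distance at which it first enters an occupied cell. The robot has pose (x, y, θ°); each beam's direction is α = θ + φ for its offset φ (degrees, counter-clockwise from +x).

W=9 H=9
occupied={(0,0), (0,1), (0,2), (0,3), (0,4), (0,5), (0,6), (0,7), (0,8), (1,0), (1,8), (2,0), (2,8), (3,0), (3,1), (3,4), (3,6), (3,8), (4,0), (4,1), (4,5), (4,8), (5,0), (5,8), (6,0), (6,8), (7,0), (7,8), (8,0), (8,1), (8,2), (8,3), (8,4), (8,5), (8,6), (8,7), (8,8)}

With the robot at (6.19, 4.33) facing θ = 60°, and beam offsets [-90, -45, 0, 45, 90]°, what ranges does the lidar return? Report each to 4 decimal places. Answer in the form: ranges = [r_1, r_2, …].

ranges = [2.0900, 1.8738, 3.6200, 3.7995, 1.3741]

beam 1: φ=-90°, α=330°
  direction (0.8660, -0.5000); cell (6,4); t to first gridline: x 0.9353, y 0.6600 (then +1.1547 / +2.0000)
    (6,3) via y @ 0.6600
    (7,3) via x @ 0.9353
    (8,3) via x @ 2.0900  # hit
  → r_1 = 2.0900
beam 2: φ=-45°, α=15°
  direction (0.9659, 0.2588); cell (6,4); t to first gridline: x 0.8386, y 2.5887 (then +1.0353 / +3.8637)
    (7,4) via x @ 0.8386
    (8,4) via x @ 1.8738  # hit
  → r_2 = 1.8738
beam 3: φ=0°, α=60°
  direction (0.5000, 0.8660); cell (6,4); t to first gridline: x 1.6200, y 0.7736 (then +2.0000 / +1.1547)
    (6,5) via y @ 0.7736
    (7,5) via x @ 1.6200
    (7,6) via y @ 1.9283
    (7,7) via y @ 3.0831
    (8,7) via x @ 3.6200  # hit
  → r_3 = 3.6200
beam 4: φ=45°, α=105°
  direction (-0.2588, 0.9659); cell (6,4); t to first gridline: x 0.7341, y 0.6936 (then +3.8637 / +1.0353)
    (6,5) via y @ 0.6936
    (5,5) via x @ 0.7341
    (5,6) via y @ 1.7289
    (5,7) via y @ 2.7642
    (5,8) via y @ 3.7995  # hit
  → r_4 = 3.7995
beam 5: φ=90°, α=150°
  direction (-0.8660, 0.5000); cell (6,4); t to first gridline: x 0.2194, y 1.3400 (then +1.1547 / +2.0000)
    (5,4) via x @ 0.2194
    (5,5) via y @ 1.3400
    (4,5) via x @ 1.3741  # hit
  → r_5 = 1.3741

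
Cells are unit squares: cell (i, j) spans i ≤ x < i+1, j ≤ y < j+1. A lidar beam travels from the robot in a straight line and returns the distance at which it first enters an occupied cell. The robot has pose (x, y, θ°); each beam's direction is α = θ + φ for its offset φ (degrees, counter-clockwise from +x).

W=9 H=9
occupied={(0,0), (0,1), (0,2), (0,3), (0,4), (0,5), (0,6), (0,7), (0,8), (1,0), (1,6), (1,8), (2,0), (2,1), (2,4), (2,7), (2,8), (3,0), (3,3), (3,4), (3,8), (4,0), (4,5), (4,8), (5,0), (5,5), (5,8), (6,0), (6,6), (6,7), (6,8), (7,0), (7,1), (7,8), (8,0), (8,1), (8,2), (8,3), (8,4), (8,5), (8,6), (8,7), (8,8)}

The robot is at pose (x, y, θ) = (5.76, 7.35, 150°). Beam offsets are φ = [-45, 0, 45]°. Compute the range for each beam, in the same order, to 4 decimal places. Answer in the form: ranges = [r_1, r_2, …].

ranges = [0.6729, 1.3000, 3.8926]

beam 1: φ=-45°, α=105°
  dir = (cos 105°, sin 105°) = (-0.2588, 0.9659); from cell (5,7)
  next x-line at t=2.9364, next y-line at t=0.6729; Δt_x=3.8637, Δt_y=1.0353
    y: enter (5,8) at t=0.6729 ← occupied
  → r_1 = 0.6729
beam 2: φ=0°, α=150°
  dir = (cos 150°, sin 150°) = (-0.8660, 0.5000); from cell (5,7)
  next x-line at t=0.8776, next y-line at t=1.3000; Δt_x=1.1547, Δt_y=2.0000
    x: enter (4,7) at t=0.8776
    y: enter (4,8) at t=1.3000 ← occupied
  → r_2 = 1.3000
beam 3: φ=45°, α=195°
  dir = (cos 195°, sin 195°) = (-0.9659, -0.2588); from cell (5,7)
  next x-line at t=0.7868, next y-line at t=1.3523; Δt_x=1.0353, Δt_y=3.8637
    x: enter (4,7) at t=0.7868
    y: enter (4,6) at t=1.3523
    x: enter (3,6) at t=1.8221
    x: enter (2,6) at t=2.8574
    x: enter (1,6) at t=3.8926 ← occupied
  → r_3 = 3.8926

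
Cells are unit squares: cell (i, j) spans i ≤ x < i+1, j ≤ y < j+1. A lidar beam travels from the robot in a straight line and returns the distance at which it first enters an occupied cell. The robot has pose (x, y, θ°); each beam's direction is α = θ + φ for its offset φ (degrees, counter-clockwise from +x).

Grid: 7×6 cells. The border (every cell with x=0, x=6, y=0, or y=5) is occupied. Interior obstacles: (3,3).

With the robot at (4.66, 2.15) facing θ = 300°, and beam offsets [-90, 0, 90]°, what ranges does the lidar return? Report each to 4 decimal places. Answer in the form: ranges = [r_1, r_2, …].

beam 1: φ=-90°, α=210°
  direction (-0.8660, -0.5000); cell (4,2); t to first gridline: x 0.7621, y 0.3000 (then +1.1547 / +2.0000)
    (4,1) via y @ 0.3000
    (3,1) via x @ 0.7621
    (2,1) via x @ 1.9168
    (2,0) via y @ 2.3000  # hit
  → r_1 = 2.3000
beam 2: φ=0°, α=300°
  direction (0.5000, -0.8660); cell (4,2); t to first gridline: x 0.6800, y 0.1732 (then +2.0000 / +1.1547)
    (4,1) via y @ 0.1732
    (5,1) via x @ 0.6800
    (5,0) via y @ 1.3279  # hit
  → r_2 = 1.3279
beam 3: φ=90°, α=30°
  direction (0.8660, 0.5000); cell (4,2); t to first gridline: x 0.3926, y 1.7000 (then +1.1547 / +2.0000)
    (5,2) via x @ 0.3926
    (6,2) via x @ 1.5473  # hit
  → r_3 = 1.5473

ranges = [2.3000, 1.3279, 1.5473]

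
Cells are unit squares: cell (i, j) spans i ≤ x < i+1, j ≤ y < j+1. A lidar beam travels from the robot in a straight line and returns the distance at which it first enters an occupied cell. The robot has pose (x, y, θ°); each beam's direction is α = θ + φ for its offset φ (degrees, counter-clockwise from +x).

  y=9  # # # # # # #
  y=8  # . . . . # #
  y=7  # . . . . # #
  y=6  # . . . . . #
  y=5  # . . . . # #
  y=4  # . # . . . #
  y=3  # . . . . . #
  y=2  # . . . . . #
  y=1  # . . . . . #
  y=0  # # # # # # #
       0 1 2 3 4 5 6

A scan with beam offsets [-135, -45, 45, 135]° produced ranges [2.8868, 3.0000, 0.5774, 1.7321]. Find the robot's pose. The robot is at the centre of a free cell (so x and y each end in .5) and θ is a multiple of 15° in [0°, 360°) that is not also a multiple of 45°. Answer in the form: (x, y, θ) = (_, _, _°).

(x, y, θ) = (2.5, 3.5, 75°)

Enumerate (i+0.5, j+0.5, θ) over the 36 free cells and 16 admissible headings. For each, cast all 4 beams and compare to the given ranges.
  (5.5, 6.5, 330°): beam 1 = 4.6587 ≠ 2.8868 ✗
  (3.5, 7.5, 300°): beam 1 = 2.5882 ≠ 2.8868 ✗
  (5.5, 2.5, 345°): beam 1 = 3.0000 ≠ 2.8868 ✗
  (3.5, 3.5, 165°): beam 2 = 1.0000 ≠ 3.0000 ✗
  …
  (2.5, 3.5, 75°): r_1=2.8868, r_2=3.0000, r_3=0.5774, r_4=1.7321 — all match ✓
No second candidate reproduces the full scan.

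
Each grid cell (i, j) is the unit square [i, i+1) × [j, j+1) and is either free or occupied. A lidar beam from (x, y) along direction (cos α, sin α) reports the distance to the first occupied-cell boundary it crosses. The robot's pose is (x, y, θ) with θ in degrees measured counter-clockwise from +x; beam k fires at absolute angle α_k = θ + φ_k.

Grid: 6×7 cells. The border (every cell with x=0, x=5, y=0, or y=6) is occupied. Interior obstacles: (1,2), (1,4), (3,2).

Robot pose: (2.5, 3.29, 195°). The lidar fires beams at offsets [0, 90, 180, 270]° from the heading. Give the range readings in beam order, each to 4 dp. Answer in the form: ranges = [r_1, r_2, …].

beam 1: φ=0°, α=195°
  cosα=-0.9659 sinα=-0.2588 | (2,3) | tMaxX 0.5176 tMaxY 1.1205 | tΔX 1.0353 tΔY 3.8637
    t=0.5176 [x] (1,3)
    t=1.1205 [y] (1,2) — stop
  → r_1 = 1.1205
beam 2: φ=90°, α=285°
  cosα=0.2588 sinα=-0.9659 | (2,3) | tMaxX 1.9319 tMaxY 0.3002 | tΔX 3.8637 tΔY 1.0353
    t=0.3002 [y] (2,2)
    t=1.3355 [y] (2,1)
    t=1.9319 [x] (3,1)
    t=2.3708 [y] (3,0) — stop
  → r_2 = 2.3708
beam 3: φ=180°, α=15°
  cosα=0.9659 sinα=0.2588 | (2,3) | tMaxX 0.5176 tMaxY 2.7432 | tΔX 1.0353 tΔY 3.8637
    t=0.5176 [x] (3,3)
    t=1.5529 [x] (4,3)
    t=2.5882 [x] (5,3) — stop
  → r_3 = 2.5882
beam 4: φ=270°, α=105°
  cosα=-0.2588 sinα=0.9659 | (2,3) | tMaxX 1.9319 tMaxY 0.7350 | tΔX 3.8637 tΔY 1.0353
    t=0.7350 [y] (2,4)
    t=1.7703 [y] (2,5)
    t=1.9319 [x] (1,5)
    t=2.8056 [y] (1,6) — stop
  → r_4 = 2.8056

ranges = [1.1205, 2.3708, 2.5882, 2.8056]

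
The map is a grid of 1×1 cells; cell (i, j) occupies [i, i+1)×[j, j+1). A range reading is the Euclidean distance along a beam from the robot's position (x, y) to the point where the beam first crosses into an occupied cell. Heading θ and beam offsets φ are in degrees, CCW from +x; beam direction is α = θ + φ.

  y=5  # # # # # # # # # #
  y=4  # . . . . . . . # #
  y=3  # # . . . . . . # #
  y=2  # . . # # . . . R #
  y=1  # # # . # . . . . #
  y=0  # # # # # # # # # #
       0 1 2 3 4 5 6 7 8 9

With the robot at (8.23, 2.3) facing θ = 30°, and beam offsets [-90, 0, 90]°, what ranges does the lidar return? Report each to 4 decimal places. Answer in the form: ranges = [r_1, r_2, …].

ranges = [1.5011, 0.8891, 3.1177]

beam 1: φ=-90°, α=300°
  cosα=0.5000 sinα=-0.8660 | (8,2) | tMaxX 1.5400 tMaxY 0.3464 | tΔX 2.0000 tΔY 1.1547
    t=0.3464 [y] (8,1)
    t=1.5011 [y] (8,0) — stop
  → r_1 = 1.5011
beam 2: φ=0°, α=30°
  cosα=0.8660 sinα=0.5000 | (8,2) | tMaxX 0.8891 tMaxY 1.4000 | tΔX 1.1547 tΔY 2.0000
    t=0.8891 [x] (9,2) — stop
  → r_2 = 0.8891
beam 3: φ=90°, α=120°
  cosα=-0.5000 sinα=0.8660 | (8,2) | tMaxX 0.4600 tMaxY 0.8083 | tΔX 2.0000 tΔY 1.1547
    t=0.4600 [x] (7,2)
    t=0.8083 [y] (7,3)
    t=1.9630 [y] (7,4)
    t=2.4600 [x] (6,4)
    t=3.1177 [y] (6,5) — stop
  → r_3 = 3.1177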